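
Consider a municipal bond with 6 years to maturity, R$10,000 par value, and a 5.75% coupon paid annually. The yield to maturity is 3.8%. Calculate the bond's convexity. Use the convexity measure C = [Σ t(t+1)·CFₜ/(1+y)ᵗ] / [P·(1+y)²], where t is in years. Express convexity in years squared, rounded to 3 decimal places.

With y = 0.038:
  t   CF        PV=CF/(1+0.038)^t    t·PV        t(t+1)·PV
  1       575.00       553.9499       553.9499       1,107.8998
  2       575.00       533.6704     1,067.3409       3,202.0226
  3       575.00       514.1334     1,542.4001       6,169.6003
  4       575.00       495.3115     1,981.2461       9,906.2304
  5       575.00       477.1787     2,385.8937      14,315.3619
  6    10,575.00     8,454.6621    50,727.9726     355,095.8080
  Σ                 11,028.9060    58,258.8031     389,796.9230
P = 11,028.9060.
Convexity = Σ t(t+1)·PV / [P·(1+y)²] = 389,796.9230 / (11,028.9060 × 1.077444) = 32.80283.

32.803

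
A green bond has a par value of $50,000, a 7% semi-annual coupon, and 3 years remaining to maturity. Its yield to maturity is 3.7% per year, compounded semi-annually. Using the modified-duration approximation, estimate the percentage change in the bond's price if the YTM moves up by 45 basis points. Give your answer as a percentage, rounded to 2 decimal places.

-1.22%

Periodic yield y = 0.0185. Modified duration first:
  t   CF        PV=CF/(1+0.0185)^t    t·PV
  1     1,750.00     1,718.2131     1,718.2131
  2     1,750.00     1,687.0035     3,374.0070
  3     1,750.00     1,656.3608     4,969.0825
  4     1,750.00     1,626.2747     6,505.0989
  5     1,750.00     1,596.7351     7,983.6757
  6    51,750.00    46,360.0776   278,160.4655
  Σ                 54,644.6648   302,710.5426
P = 54,644.6648; D_Mac = 5.53962 half-year periods = 2.76981 yrs; D_mod = 2.76981/(1+0.0185) = 2.71950 yrs.
ΔP/P ≈ -D_mod · Δy = -2.71950 × (+0.0045) = -0.012238 = -1.2238%.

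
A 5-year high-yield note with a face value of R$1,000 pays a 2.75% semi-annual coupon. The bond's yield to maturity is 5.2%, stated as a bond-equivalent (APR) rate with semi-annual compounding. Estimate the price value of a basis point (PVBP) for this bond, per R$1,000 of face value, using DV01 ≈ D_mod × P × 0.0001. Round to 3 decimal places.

R$0.408

Periodic yield y = 0.026.
  t   CF        PV=CF/(1+0.026)^t    t·PV
  1        13.75        13.4016        13.4016
  2        13.75        13.0619        26.1239
  3        13.75        12.7309        38.1928
  4        13.75        12.4083        49.6333
  5        13.75        12.0939        60.4694
  6        13.75        11.7874        70.7245
  7        13.75        11.4887        80.4210
  8        13.75        11.1976        89.5806
  9        13.75        10.9138        98.2243
  10    1,013.75       784.2549     7,842.5493
  Σ                    893.3391     8,369.3207
P = 893.3391; D_Mac = 9.36858 half-year periods = 4.68429 yrs; D_mod = 4.56559 yrs.
DV01 ≈ 4.56559 × 893.3391 × 0.0001 = 0.407862.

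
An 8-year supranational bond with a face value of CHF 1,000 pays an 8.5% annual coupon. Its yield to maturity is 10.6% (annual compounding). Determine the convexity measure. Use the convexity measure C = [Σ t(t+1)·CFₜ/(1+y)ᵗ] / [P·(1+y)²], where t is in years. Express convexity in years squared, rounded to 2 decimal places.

39.66

With y = 0.106:
  t   CF        PV=CF/(1+0.106)^t    t·PV        t(t+1)·PV
  1        85.00        76.8535        76.8535         153.7071
  2        85.00        69.4878       138.9756         416.9269
  3        85.00        62.8280       188.4841         753.9365
  4        85.00        56.8066       227.2262       1,136.1310
  5        85.00        51.3622       256.8108       1,540.8648
  6        85.00        46.4396       278.6374       1,950.4618
  7        85.00        41.9888       293.9213       2,351.3705
  8     1,085.00       484.6059     3,876.8474      34,891.6268
  Σ                    890.3724     5,337.7564      43,195.0255
P = 890.3724.
Convexity = Σ t(t+1)·PV / [P·(1+y)²] = 43,195.0255 / (890.3724 × 1.223236) = 39.65992.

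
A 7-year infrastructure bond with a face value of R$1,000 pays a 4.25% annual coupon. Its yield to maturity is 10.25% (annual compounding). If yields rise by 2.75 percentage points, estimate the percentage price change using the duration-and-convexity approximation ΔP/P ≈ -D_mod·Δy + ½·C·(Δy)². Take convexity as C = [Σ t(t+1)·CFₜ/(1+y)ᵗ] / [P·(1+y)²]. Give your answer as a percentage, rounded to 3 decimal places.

-13.596%

With y = 0.1025:
  t   CF        PV=CF/(1+0.1025)^t    t·PV        t(t+1)·PV
  1        42.50        38.5488        38.5488          77.0975
  2        42.50        34.9649        69.9297         209.7891
  3        42.50        31.7142        95.1425         380.5699
  4        42.50        28.7657       115.0627         575.3135
  5        42.50        26.0913       130.4566         782.7394
  6        42.50        23.6656       141.9935         993.9548
  7     1,042.50       526.5333     3,685.7334      29,485.8671
  Σ                    710.2837     4,276.8671      32,505.3312
P = 710.2837; D_Mac = 6.02135 yrs; D_mod = 5.46154 yrs; C = 37.65005.
Duration effect: -5.46154 × (+0.0275) = -0.150192
Convexity effect: 0.5 × 37.65005 × (0.0275)² = +0.0142364
ΔP/P ≈ -0.150192 + 0.0142364 = -0.135956 = -13.5956%.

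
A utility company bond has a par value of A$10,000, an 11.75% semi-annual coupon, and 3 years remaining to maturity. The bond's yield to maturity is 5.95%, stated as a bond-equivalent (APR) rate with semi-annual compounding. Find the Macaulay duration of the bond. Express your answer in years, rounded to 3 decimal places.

Periodic yield y = 0.02975. Discount each cash flow and weight by its period:
  t   CF        PV=CF/(1+0.02975)^t    t·PV
  1       587.50       570.5268       570.5268
  2       587.50       554.0440     1,108.0880
  3       587.50       538.0374     1,614.1122
  4       587.50       522.4932     2,089.9729
  5       587.50       507.3981     2,536.9907
  6    10,587.50     8,879.7885    53,278.7307
  Σ                 11,572.2881    61,198.4214
Price P = Σ PV = 11,572.2881.
Macaulay duration = Σ(t·PV) / P = 61,198.4214 / 11,572.2881 = 5.28836 half-year periods.
In years: 5.28836 / 2 = 2.64418 years.

2.644 years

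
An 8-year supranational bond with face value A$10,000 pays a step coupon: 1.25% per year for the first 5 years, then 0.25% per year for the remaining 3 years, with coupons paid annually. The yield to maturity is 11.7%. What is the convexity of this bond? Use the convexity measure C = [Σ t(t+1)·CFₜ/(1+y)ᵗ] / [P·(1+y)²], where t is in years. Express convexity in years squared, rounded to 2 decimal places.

52.91

With y = 0.117:
  t   CF        PV=CF/(1+0.117)^t    t·PV        t(t+1)·PV
  1       125.00       111.9069       111.9069         223.8138
  2       125.00       100.1852       200.3704         601.1113
  3       125.00        89.6913       269.0740       1,076.2960
  4       125.00        80.2966       321.1865       1,605.9326
  5       125.00        71.8860       359.4299       2,156.5792
  6        25.00        12.8713        77.2275         540.5928
  7        25.00        11.5231        80.6614         645.2913
  8    10,025.00     4,136.7473    33,093.9787     297,845.8085
  Σ                  4,615.1077    34,513.8354     304,695.4256
P = 4,615.1077.
Convexity = Σ t(t+1)·PV / [P·(1+y)²] = 304,695.4256 / (4,615.1077 × 1.247689) = 52.91487.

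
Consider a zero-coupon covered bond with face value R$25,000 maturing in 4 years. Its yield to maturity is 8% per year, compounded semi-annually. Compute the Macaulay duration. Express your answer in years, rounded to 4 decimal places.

A zero-coupon bond has a single cash flow at maturity, so its Macaulay duration equals its maturity: 4 years.
(Equivalently: 8 semi-annual periods ÷ 2 = 4 years.)

4.0000 years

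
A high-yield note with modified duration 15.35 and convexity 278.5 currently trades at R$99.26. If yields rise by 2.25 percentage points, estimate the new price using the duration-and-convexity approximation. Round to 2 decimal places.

Duration effect: -D_mod·Δy = -15.35 × (+0.0225) = -0.345375
Convexity effect: ½·C·(Δy)² = 0.5 × 278.5 × (0.0225)² = +0.0704953125
ΔP/P ≈ -0.345375 + 0.0704953125 = -0.2748796875
New price ≈ 99.26 × (1 - 0.2748796875) = 71.97544221875.

R$71.98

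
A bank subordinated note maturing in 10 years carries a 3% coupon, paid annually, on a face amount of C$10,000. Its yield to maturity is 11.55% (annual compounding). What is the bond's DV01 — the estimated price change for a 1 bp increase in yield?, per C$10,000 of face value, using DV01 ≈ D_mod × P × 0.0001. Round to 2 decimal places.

C$3.72

Periodic yield y = 0.1155.
  t   CF        PV=CF/(1+0.1155)^t    t·PV
  1       300.00       268.9377       268.9377
  2       300.00       241.0916       482.1832
  3       300.00       216.1287       648.3862
  4       300.00       193.7506       775.0022
  5       300.00       173.6894       868.4471
  6       300.00       155.7054       934.2327
  7       300.00       139.5835       977.0848
  8       300.00       125.1309     1,001.0474
  9       300.00       112.1747     1,009.5727
  10   10,300.00     3,452.5619    34,525.6194
  Σ                  5,078.7546    41,490.5135
P = 5,078.7546; D_Mac = 8.16943 yrs; D_mod = 7.32356 yrs.
DV01 ≈ 7.32356 × 5,078.7546 × 0.0001 = 3.719454.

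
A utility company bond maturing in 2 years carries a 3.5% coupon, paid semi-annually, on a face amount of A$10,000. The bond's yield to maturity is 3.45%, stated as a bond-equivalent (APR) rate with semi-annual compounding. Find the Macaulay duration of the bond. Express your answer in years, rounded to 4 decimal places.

1.9490 years

Periodic yield y = 0.01725. Discount each cash flow and weight by its period:
  t   CF        PV=CF/(1+0.01725)^t    t·PV
  1       175.00       172.0324       172.0324
  2       175.00       169.1152       338.2304
  3       175.00       166.2474       498.7423
  4    10,175.00     9,502.1881    38,008.7525
  Σ                 10,009.5832    39,017.7576
Price P = Σ PV = 10,009.5832.
Macaulay duration = Σ(t·PV) / P = 39,017.7576 / 10,009.5832 = 3.89804 half-year periods.
In years: 3.89804 / 2 = 1.94902 years.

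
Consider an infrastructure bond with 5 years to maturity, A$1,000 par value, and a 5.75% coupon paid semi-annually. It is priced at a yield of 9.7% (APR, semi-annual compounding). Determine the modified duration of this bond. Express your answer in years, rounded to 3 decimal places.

4.153 years

Periodic yield y = 0.0485. First find Macaulay duration:
  t   CF        PV=CF/(1+0.0485)^t    t·PV
  1        28.75        27.4201        27.4201
  2        28.75        26.1518        52.3035
  3        28.75        24.9421        74.8262
  4        28.75        23.7883        95.1534
  5        28.75        22.6880       113.4399
  6        28.75        21.6385       129.8310
  7        28.75        20.6376       144.4631
  8        28.75        19.6830       157.4637
  9        28.75        18.7725       168.9524
  10    1,028.75       640.6569     6,406.5689
  Σ                    846.3787     7,370.4222
P = 846.3787; Macaulay duration = 7,370.4222 / 846.3787 = 8.70818 half-year periods = 4.35409 years.
Modified duration = D_Mac / (1 + y) = 4.35409 / 1.0485 = 4.15269 years.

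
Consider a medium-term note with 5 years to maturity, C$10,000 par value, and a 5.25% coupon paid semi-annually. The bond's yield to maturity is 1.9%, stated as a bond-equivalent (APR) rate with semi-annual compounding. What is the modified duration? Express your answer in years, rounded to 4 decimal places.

Periodic yield y = 0.0095. First find Macaulay duration:
  t   CF        PV=CF/(1+0.0095)^t    t·PV
  1       262.50       260.0297       260.0297
  2       262.50       257.5827       515.1654
  3       262.50       255.1587       765.4760
  4       262.50       252.7575     1,011.0299
  5       262.50       250.3789     1,251.8944
  6       262.50       248.0227     1,488.1360
  7       262.50       245.6886     1,719.8204
  8       262.50       243.3765     1,947.0124
  9       262.50       241.0862     2,169.7760
  10   10,262.50     9,336.6255    93,366.2546
  Σ                 11,590.7069   104,494.5947
P = 11,590.7069; Macaulay duration = 104,494.5947 / 11,590.7069 = 9.01538 half-year periods = 4.50769 years.
Modified duration = D_Mac / (1 + y) = 4.50769 / 1.0095 = 4.46527 years.

4.4653 years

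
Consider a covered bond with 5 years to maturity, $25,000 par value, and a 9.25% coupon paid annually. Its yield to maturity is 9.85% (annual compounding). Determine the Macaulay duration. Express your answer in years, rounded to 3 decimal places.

4.212 years

Periodic yield y = 0.0985. Discount each cash flow and weight by its year:
  t   CF        PV=CF/(1+0.0985)^t    t·PV
  1     2,312.50     2,105.1434     2,105.1434
  2     2,312.50     1,916.3800     3,832.7599
  3     2,312.50     1,744.5425     5,233.6275
  4     2,312.50     1,588.1133     6,352.4534
  5    27,312.50    17,075.0171    85,375.0856
  Σ                 24,429.1963   102,899.0699
Price P = Σ PV = 24,429.1963.
Macaulay duration = Σ(t·PV) / P = 102,899.0699 / 24,429.1963 = 4.21213 years.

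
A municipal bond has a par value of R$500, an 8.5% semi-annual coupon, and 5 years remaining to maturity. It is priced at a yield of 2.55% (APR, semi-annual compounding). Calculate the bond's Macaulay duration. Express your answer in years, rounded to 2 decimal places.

Periodic yield y = 0.01275. Discount each cash flow and weight by its period:
  t   CF        PV=CF/(1+0.01275)^t    t·PV
  1        21.25        20.9825        20.9825
  2        21.25        20.7183        41.4366
  3        21.25        20.4575        61.3724
  4        21.25        20.1999        80.7997
  5        21.25        19.9456        99.7281
  6        21.25        19.6945       118.1671
  7        21.25        19.4466       136.1260
  8        21.25        19.2018       153.6140
  9        21.25        18.9600       170.6401
  10      521.25       459.2229     4,592.2291
  Σ                    638.8296     5,475.0959
Price P = Σ PV = 638.8296.
Macaulay duration = Σ(t·PV) / P = 5,475.0959 / 638.8296 = 8.57051 half-year periods.
In years: 8.57051 / 2 = 4.28526 years.

4.29 years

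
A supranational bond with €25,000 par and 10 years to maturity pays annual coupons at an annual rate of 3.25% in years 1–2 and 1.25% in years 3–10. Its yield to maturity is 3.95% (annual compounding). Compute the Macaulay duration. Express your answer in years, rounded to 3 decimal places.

Periodic yield y = 0.0395. Discount each cash flow and weight by its year:
  t   CF        PV=CF/(1+0.0395)^t    t·PV
  1       812.50       781.6258       781.6258
  2       812.50       751.9248     1,503.8495
  3       312.50       278.2124       834.6373
  4       312.50       267.6406     1,070.5625
  5       312.50       257.4705     1,287.3527
  6       312.50       247.6869     1,486.1215
  7       312.50       238.2750     1,667.9253
  8       312.50       229.2208     1,833.7666
  9       312.50       220.5107     1,984.5959
  10   25,312.50    17,182.6484   171,826.4842
  Σ                 20,455.2160   184,276.9213
Price P = Σ PV = 20,455.2160.
Macaulay duration = Σ(t·PV) / P = 184,276.9213 / 20,455.2160 = 9.00880 years.

9.009 years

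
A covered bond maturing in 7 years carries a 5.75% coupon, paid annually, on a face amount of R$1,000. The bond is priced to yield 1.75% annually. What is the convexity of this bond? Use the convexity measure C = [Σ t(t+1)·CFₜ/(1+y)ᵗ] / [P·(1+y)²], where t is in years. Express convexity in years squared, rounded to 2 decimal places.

With y = 0.0175:
  t   CF        PV=CF/(1+0.0175)^t    t·PV        t(t+1)·PV
  1        57.50        56.5111        56.5111         113.0221
  2        57.50        55.5391       111.0782         333.2347
  3        57.50        54.5839       163.7517         655.0068
  4        57.50        53.6451       214.5805       1,072.9023
  5        57.50        52.7225       263.6124       1,581.6741
  6        57.50        51.8157       310.8942       2,176.2592
  7     1,057.50       936.5683     6,555.9780      52,447.8244
  Σ                  1,261.3857     7,676.4060      58,379.9237
P = 1,261.3857.
Convexity = Σ t(t+1)·PV / [P·(1+y)²] = 58,379.9237 / (1,261.3857 × 1.035306) = 44.70404.

44.70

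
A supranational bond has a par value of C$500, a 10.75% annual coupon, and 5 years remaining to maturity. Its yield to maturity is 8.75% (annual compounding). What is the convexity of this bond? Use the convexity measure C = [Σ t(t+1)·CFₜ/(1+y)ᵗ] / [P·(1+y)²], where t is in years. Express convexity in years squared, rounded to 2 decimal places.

19.70

With y = 0.0875:
  t   CF        PV=CF/(1+0.0875)^t    t·PV        t(t+1)·PV
  1        53.75        49.4253        49.4253          98.8506
  2        53.75        45.4485        90.8971         272.6912
  3        53.75        41.7918       125.3753         501.5011
  4        53.75        38.4292       153.7168         768.5841
  5       553.75       364.0553     1,820.2767      10,921.6603
  Σ                    539.1501     2,239.6912      12,563.2874
P = 539.1501.
Convexity = Σ t(t+1)·PV / [P·(1+y)²] = 12,563.2874 / (539.1501 × 1.182656) = 19.70312.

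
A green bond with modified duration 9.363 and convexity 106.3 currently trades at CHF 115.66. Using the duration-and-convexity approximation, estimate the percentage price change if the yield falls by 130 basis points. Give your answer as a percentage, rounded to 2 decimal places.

Duration effect: -D_mod·Δy = -9.363 × (-0.013) = +0.121719
Convexity effect: ½·C·(Δy)² = 0.5 × 106.3 × (-0.013)² = +0.00898235
ΔP/P ≈ +0.121719 + 0.00898235 = +0.13070135
= +13.070135%.

+13.07%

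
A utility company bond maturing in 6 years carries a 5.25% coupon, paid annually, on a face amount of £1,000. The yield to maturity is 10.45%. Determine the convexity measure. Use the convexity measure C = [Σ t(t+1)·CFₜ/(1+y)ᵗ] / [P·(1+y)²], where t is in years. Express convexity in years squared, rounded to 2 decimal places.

28.33

With y = 0.1045:
  t   CF        PV=CF/(1+0.1045)^t    t·PV        t(t+1)·PV
  1        52.50        47.5328        47.5328          95.0656
  2        52.50        43.0356        86.0712         258.2136
  3        52.50        38.9639       116.8916         467.5665
  4        52.50        35.2774       141.1096         705.5478
  5        52.50        31.9397       159.6985         958.1907
  6     1,052.50       579.7327     3,478.3961      24,348.7726
  Σ                    776.4821     4,029.6997      26,833.3568
P = 776.4821.
Convexity = Σ t(t+1)·PV / [P·(1+y)²] = 26,833.3568 / (776.4821 × 1.219920) = 28.32775.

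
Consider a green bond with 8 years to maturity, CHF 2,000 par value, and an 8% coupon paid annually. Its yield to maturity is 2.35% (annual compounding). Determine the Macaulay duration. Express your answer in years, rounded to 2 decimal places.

6.51 years

Periodic yield y = 0.0235. Discount each cash flow and weight by its year:
  t   CF        PV=CF/(1+0.0235)^t    t·PV
  1       160.00       156.3263       156.3263
  2       160.00       152.7370       305.4740
  3       160.00       149.2301       447.6903
  4       160.00       145.8037       583.2149
  5       160.00       142.4560       712.2800
  6       160.00       139.1851       835.1109
  7       160.00       135.9894       951.9258
  8     2,160.00     1,793.7048    14,349.6386
  Σ                  2,815.4325    18,341.6608
Price P = Σ PV = 2,815.4325.
Macaulay duration = Σ(t·PV) / P = 18,341.6608 / 2,815.4325 = 6.51469 years.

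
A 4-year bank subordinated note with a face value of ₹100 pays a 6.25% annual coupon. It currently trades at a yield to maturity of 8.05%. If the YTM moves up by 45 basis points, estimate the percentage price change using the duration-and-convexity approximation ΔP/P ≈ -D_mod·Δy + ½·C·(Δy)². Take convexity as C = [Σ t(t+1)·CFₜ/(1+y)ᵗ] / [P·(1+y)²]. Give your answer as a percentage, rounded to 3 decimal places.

With y = 0.0805:
  t   CF        PV=CF/(1+0.0805)^t    t·PV        t(t+1)·PV
  1         6.25         5.7844         5.7844          11.5687
  2         6.25         5.3534        10.7068          32.1205
  3         6.25         4.9546        14.8637          59.4548
  4       106.25        77.9525       311.8099       1,559.0493
  Σ                     94.0448       343.1647       1,662.1933
P = 94.0448; D_Mac = 3.64895 yrs; D_mod = 3.37709 yrs; C = 15.13900.
Duration effect: -3.37709 × (+0.0045) = -0.015197
Convexity effect: 0.5 × 15.13900 × (0.0045)² = +0.0001533
ΔP/P ≈ -0.015197 + 0.0001533 = -0.015044 = -1.5044%.

-1.504%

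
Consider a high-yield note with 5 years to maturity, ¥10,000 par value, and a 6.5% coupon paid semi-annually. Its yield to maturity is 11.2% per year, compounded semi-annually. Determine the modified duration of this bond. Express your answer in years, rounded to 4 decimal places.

4.0415 years

Periodic yield y = 0.056. First find Macaulay duration:
  t   CF        PV=CF/(1+0.056)^t    t·PV
  1       325.00       307.7652       307.7652
  2       325.00       291.4443       582.8885
  3       325.00       275.9889       827.9667
  4       325.00       261.3531     1,045.4125
  5       325.00       247.4935     1,237.4674
  6       325.00       234.3688     1,406.2130
  7       325.00       221.9402     1,553.5813
  8       325.00       210.1706     1,681.3650
  9       325.00       199.0252     1,791.2269
  10   10,325.00     5,987.5738    59,875.7379
  Σ                  8,237.1236    70,309.6243
P = 8,237.1236; Macaulay duration = 70,309.6243 / 8,237.1236 = 8.53570 half-year periods = 4.26785 years.
Modified duration = D_Mac / (1 + y) = 4.26785 / 1.056 = 4.04153 years.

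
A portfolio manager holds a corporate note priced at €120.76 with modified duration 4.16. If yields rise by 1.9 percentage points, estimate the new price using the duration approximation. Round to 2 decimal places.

€111.22

Duration approximation: ΔP/P ≈ -D_mod · Δy = -4.16 × (+0.019) = -0.079040.
New price ≈ 120.76 × (1 - 0.079040) = 111.2151296.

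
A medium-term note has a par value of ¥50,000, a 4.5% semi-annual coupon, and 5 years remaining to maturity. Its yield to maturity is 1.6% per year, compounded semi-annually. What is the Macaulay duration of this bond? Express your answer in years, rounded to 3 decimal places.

4.568 years

Periodic yield y = 0.008. Discount each cash flow and weight by its period:
  t   CF        PV=CF/(1+0.008)^t    t·PV
  1     1,125.00     1,116.0714     1,116.0714
  2     1,125.00     1,107.2137     2,214.4274
  3     1,125.00     1,098.4263     3,295.2789
  4     1,125.00     1,089.7086     4,358.8346
  5     1,125.00     1,081.0602     5,405.3008
  6     1,125.00     1,072.4803     6,434.8819
  7     1,125.00     1,063.9686     7,447.7800
  8     1,125.00     1,055.5244     8,444.1950
  9     1,125.00     1,047.1472     9,424.3247
  10   51,125.00    47,209.3477   472,093.4772
  Σ                 56,940.9484   520,234.5719
Price P = Σ PV = 56,940.9484.
Macaulay duration = Σ(t·PV) / P = 520,234.5719 / 56,940.9484 = 9.13639 half-year periods.
In years: 9.13639 / 2 = 4.56819 years.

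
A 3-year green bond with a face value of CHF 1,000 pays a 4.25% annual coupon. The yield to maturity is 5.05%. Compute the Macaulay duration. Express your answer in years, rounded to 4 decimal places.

Periodic yield y = 0.0505. Discount each cash flow and weight by its year:
  t   CF        PV=CF/(1+0.0505)^t    t·PV
  1        42.50        40.4569        40.4569
  2        42.50        38.5121        77.0241
  3     1,042.50       899.2654     2,697.7963
  Σ                    978.2344     2,815.2773
Price P = Σ PV = 978.2344.
Macaulay duration = Σ(t·PV) / P = 2,815.2773 / 978.2344 = 2.87792 years.

2.8779 years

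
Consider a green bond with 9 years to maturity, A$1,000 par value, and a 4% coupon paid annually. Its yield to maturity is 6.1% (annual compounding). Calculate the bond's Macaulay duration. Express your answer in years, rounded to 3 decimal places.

7.613 years

Periodic yield y = 0.061. Discount each cash flow and weight by its year:
  t   CF        PV=CF/(1+0.061)^t    t·PV
  1        40.00        37.7003        37.7003
  2        40.00        35.5328        71.0656
  3        40.00        33.4899       100.4697
  4        40.00        31.5645       126.2579
  5        40.00        29.7497       148.7487
  6        40.00        28.0393       168.2360
  7        40.00        26.4273       184.9909
  8        40.00        24.9079       199.2631
  9     1,040.00       610.3724     5,493.3516
  Σ                    857.7841     6,530.0836
Price P = Σ PV = 857.7841.
Macaulay duration = Σ(t·PV) / P = 6,530.0836 / 857.7841 = 7.61274 years.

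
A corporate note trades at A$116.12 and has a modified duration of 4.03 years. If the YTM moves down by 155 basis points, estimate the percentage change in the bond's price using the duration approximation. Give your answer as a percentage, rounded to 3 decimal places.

Duration approximation: ΔP/P ≈ -D_mod · Δy = -4.03 × (-0.0155) = +0.062465.
As a percentage: +6.2465%.

+6.247%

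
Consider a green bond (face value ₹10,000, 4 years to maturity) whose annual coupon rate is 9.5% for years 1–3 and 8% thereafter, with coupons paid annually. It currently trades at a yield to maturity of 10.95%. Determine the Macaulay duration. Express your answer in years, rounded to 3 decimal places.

Periodic yield y = 0.1095. Discount each cash flow and weight by its year:
  t   CF        PV=CF/(1+0.1095)^t    t·PV
  1       950.00       856.2416       856.2416
  2       950.00       771.7364     1,543.4728
  3       950.00       695.5714     2,086.7141
  4    10,800.00     7,127.1275    28,508.5101
  Σ                  9,450.6768    32,994.9385
Price P = Σ PV = 9,450.6768.
Macaulay duration = Σ(t·PV) / P = 32,994.9385 / 9,450.6768 = 3.49128 years.

3.491 years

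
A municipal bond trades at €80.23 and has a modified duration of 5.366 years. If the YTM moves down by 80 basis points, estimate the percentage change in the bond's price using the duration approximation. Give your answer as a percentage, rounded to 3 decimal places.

+4.293%

Duration approximation: ΔP/P ≈ -D_mod · Δy = -5.366 × (-0.008) = +0.042928.
As a percentage: +4.2928%.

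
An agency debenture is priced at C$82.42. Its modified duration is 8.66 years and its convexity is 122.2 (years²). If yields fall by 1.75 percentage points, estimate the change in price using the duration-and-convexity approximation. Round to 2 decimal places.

+C$14.03

Duration effect: -D_mod·Δy = -8.66 × (-0.0175) = +0.151550
Convexity effect: ½·C·(Δy)² = 0.5 × 122.2 × (-0.0175)² = +0.018711875
ΔP/P ≈ +0.151550 + 0.018711875 = +0.170261875
ΔP ≈ 82.42 × (+0.170261875) = +14.0329837375.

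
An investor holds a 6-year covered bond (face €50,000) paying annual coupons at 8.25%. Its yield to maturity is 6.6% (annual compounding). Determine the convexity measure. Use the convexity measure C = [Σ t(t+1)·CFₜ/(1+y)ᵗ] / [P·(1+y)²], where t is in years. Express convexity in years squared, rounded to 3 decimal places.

28.909

With y = 0.066:
  t   CF        PV=CF/(1+0.066)^t    t·PV        t(t+1)·PV
  1     4,125.00     3,869.6060     3,869.6060       7,739.2120
  2     4,125.00     3,630.0244     7,260.0488      21,780.1464
  3     4,125.00     3,405.2762    10,215.8285      40,863.3140
  4     4,125.00     3,194.4429    12,777.7717      63,888.8587
  5     4,125.00     2,996.6632    14,983.3158      89,899.8949
  6    54,125.00    36,885.4156   221,312.4936   1,549,187.4554
  Σ                 53,981.4283   270,419.0645   1,773,358.8814
P = 53,981.4283.
Convexity = Σ t(t+1)·PV / [P·(1+y)²] = 1,773,358.8814 / (53,981.4283 × 1.136356) = 28.90932.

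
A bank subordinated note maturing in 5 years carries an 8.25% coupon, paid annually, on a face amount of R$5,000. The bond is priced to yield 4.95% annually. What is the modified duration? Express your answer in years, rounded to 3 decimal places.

Periodic yield y = 0.0495. First find Macaulay duration:
  t   CF        PV=CF/(1+0.0495)^t    t·PV
  1       412.50       393.0443       393.0443
  2       412.50       374.5062       749.0125
  3       412.50       356.8425     1,070.5276
  4       412.50       340.0120     1,360.0478
  5     5,412.50     4,250.9470    21,254.7352
  Σ                  5,715.3521    24,827.3674
P = 5,715.3521; Macaulay duration = 24,827.3674 / 5,715.3521 = 4.34398 years.
Modified duration = D_Mac / (1 + y) = 4.34398 / 1.0495 = 4.13909 years.

4.139 years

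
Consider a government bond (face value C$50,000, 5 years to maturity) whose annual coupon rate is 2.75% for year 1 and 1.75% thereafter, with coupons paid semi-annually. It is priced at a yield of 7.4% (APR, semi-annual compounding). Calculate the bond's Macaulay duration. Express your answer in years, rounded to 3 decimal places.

Periodic yield y = 0.037. Discount each cash flow and weight by its period:
  t   CF        PV=CF/(1+0.037)^t    t·PV
  1       687.50       662.9701       662.9701
  2       687.50       639.3154     1,278.6309
  3       437.50       392.3212     1,176.9636
  4       437.50       378.3232     1,513.2930
  5       437.50       364.8247     1,824.1237
  6       437.50       351.8078     2,110.8471
  7       437.50       339.2554     2,374.7878
  8       437.50       327.1508     2,617.2065
  9       437.50       315.4781     2,839.3031
  10   50,437.50    35,072.4406   350,724.4059
  Σ                 38,843.8875   367,122.5316
Price P = Σ PV = 38,843.8875.
Macaulay duration = Σ(t·PV) / P = 367,122.5316 / 38,843.8875 = 9.45123 half-year periods.
In years: 9.45123 / 2 = 4.72562 years.

4.726 years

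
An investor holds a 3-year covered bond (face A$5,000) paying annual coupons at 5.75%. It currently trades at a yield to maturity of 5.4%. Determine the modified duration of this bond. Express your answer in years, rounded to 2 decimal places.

2.70 years

Periodic yield y = 0.054. First find Macaulay duration:
  t   CF        PV=CF/(1+0.054)^t    t·PV
  1       287.50       272.7704       272.7704
  2       287.50       258.7954       517.5909
  3     5,287.50     4,515.7360    13,547.2081
  Σ                  5,047.3019    14,337.5694
P = 5,047.3019; Macaulay duration = 14,337.5694 / 5,047.3019 = 2.84064 years.
Modified duration = D_Mac / (1 + y) = 2.84064 / 1.054 = 2.69510 years.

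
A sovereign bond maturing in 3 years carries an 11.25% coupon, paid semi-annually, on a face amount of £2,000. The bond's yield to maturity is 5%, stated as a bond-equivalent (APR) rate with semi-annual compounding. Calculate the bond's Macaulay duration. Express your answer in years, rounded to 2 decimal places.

Periodic yield y = 0.025. Discount each cash flow and weight by its period:
  t   CF        PV=CF/(1+0.025)^t    t·PV
  1       112.50       109.7561       109.7561
  2       112.50       107.0791       214.1582
  3       112.50       104.4674       313.4023
  4       112.50       101.9194       407.6778
  5       112.50        99.4336       497.1680
  6     2,112.50     1,821.6021    10,929.6128
  Σ                  2,344.2578    12,471.7752
Price P = Σ PV = 2,344.2578.
Macaulay duration = Σ(t·PV) / P = 12,471.7752 / 2,344.2578 = 5.32014 half-year periods.
In years: 5.32014 / 2 = 2.66007 years.

2.66 years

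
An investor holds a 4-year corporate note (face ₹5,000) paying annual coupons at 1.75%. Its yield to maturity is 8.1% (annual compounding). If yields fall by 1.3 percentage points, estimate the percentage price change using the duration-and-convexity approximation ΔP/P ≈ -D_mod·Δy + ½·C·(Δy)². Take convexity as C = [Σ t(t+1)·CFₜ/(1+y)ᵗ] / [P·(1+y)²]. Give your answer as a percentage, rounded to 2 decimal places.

+4.81%

With y = 0.081:
  t   CF        PV=CF/(1+0.081)^t    t·PV        t(t+1)·PV
  1        87.50        80.9436        80.9436         161.8871
  2        87.50        74.8784       149.7568         449.2705
  3        87.50        69.2677       207.8032         831.2128
  4     5,087.50     3,725.6465    14,902.5860      74,512.9302
  Σ                  3,950.7362    15,341.0896      75,955.3006
P = 3,950.7362; D_Mac = 3.88310 yrs; D_mod = 3.59213 yrs; C = 16.45238.
Duration effect: -3.59213 × (-0.013) = +0.046698
Convexity effect: 0.5 × 16.45238 × (-0.013)² = +0.0013902
ΔP/P ≈ +0.046698 + 0.0013902 = +0.048088 = +4.8088%.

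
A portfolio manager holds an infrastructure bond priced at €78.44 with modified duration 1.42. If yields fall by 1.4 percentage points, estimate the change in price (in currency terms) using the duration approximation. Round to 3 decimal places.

Duration approximation: ΔP/P ≈ -D_mod · Δy = -1.42 × (-0.014) = +0.019880.
ΔP ≈ 78.44 × (+0.019880) = +1.5593872.

+€1.559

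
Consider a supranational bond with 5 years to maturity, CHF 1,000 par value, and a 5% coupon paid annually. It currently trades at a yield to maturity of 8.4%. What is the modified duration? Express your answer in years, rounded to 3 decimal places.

4.158 years

Periodic yield y = 0.084. First find Macaulay duration:
  t   CF        PV=CF/(1+0.084)^t    t·PV
  1        50.00        46.1255        46.1255
  2        50.00        42.5512        85.1023
  3        50.00        39.2538       117.7615
  4        50.00        36.2120       144.8481
  5     1,050.00       701.5246     3,507.6229
  Σ                    865.6671     3,901.4603
P = 865.6671; Macaulay duration = 3,901.4603 / 865.6671 = 4.50688 years.
Modified duration = D_Mac / (1 + y) = 4.50688 / 1.084 = 4.15764 years.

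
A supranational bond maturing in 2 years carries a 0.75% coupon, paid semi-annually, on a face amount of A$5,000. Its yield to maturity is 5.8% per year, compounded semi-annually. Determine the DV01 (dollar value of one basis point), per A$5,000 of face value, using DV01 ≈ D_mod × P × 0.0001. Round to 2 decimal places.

Periodic yield y = 0.029.
  t   CF        PV=CF/(1+0.029)^t    t·PV
  1        18.75        18.2216        18.2216
  2        18.75        17.7080        35.4161
  3        18.75        17.2090        51.6269
  4     5,018.75     4,476.4534    17,905.8134
  Σ                  4,529.5920    18,011.0780
P = 4,529.5920; D_Mac = 3.97631 half-year periods = 1.98816 yrs; D_mod = 1.93213 yrs.
DV01 ≈ 1.93213 × 4,529.5920 × 0.0001 = 0.875174.

A$0.88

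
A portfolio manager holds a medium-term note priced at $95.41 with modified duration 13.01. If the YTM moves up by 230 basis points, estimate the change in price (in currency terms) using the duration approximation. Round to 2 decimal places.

Duration approximation: ΔP/P ≈ -D_mod · Δy = -13.01 × (+0.023) = -0.299230.
ΔP ≈ 95.41 × (-0.299230) = -28.5495343.

-$28.55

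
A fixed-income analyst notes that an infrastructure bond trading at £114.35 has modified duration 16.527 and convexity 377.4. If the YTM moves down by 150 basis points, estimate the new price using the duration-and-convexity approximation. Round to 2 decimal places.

Duration effect: -D_mod·Δy = -16.527 × (-0.015) = +0.247905
Convexity effect: ½·C·(Δy)² = 0.5 × 377.4 × (-0.015)² = +0.0424575
ΔP/P ≈ +0.247905 + 0.0424575 = +0.2903625
New price ≈ 114.35 × (1 + 0.2903625) = 147.552951875.

£147.55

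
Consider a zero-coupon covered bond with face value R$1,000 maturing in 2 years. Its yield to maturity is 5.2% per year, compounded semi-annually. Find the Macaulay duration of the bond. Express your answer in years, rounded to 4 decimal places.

2.0000 years

A zero-coupon bond has a single cash flow at maturity, so its Macaulay duration equals its maturity: 2 years.
(Equivalently: 4 semi-annual periods ÷ 2 = 2 years.)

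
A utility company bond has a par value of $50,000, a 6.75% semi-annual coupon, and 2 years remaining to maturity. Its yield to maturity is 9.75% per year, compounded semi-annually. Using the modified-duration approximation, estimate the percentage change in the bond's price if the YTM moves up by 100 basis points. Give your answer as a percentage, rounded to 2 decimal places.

Periodic yield y = 0.04875. Modified duration first:
  t   CF        PV=CF/(1+0.04875)^t    t·PV
  1     1,687.50     1,609.0584     1,609.0584
  2     1,687.50     1,534.2631     3,068.5262
  3     1,687.50     1,462.9445     4,388.8336
  4    51,687.50    42,726.5308   170,906.1232
  Σ                 47,332.7968   179,972.5414
P = 47,332.7968; D_Mac = 3.80228 half-year periods = 1.90114 yrs; D_mod = 1.90114/(1+0.04875) = 1.81277 yrs.
ΔP/P ≈ -D_mod · Δy = -1.81277 × (+0.01) = -0.018128 = -1.8128%.

-1.81%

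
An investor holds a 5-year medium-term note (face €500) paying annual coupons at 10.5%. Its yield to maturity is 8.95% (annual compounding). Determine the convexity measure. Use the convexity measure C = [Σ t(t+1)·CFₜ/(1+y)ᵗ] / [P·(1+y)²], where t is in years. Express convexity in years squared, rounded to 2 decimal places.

With y = 0.0895:
  t   CF        PV=CF/(1+0.0895)^t    t·PV        t(t+1)·PV
  1        52.50        48.1872        48.1872          96.3745
  2        52.50        44.2288        88.4575         265.3726
  3        52.50        40.5955       121.7864         487.1457
  4        52.50        37.2606       149.0426         745.2129
  5       552.50       359.9118     1,799.5591      10,797.3546
  Σ                    530.1839     2,207.0329      12,391.4602
P = 530.1839.
Convexity = Σ t(t+1)·PV / [P·(1+y)²] = 12,391.4602 / (530.1839 × 1.187010) = 19.68981.

19.69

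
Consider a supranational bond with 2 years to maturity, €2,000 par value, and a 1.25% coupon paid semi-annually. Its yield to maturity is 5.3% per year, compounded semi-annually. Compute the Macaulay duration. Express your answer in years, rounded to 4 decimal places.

1.9806 years

Periodic yield y = 0.0265. Discount each cash flow and weight by its period:
  t   CF        PV=CF/(1+0.0265)^t    t·PV
  1        12.50        12.1773        12.1773
  2        12.50        11.8629        23.7259
  3        12.50        11.5567        34.6700
  4     2,012.50     1,812.5921     7,250.3683
  Σ                  1,848.1890     7,320.9415
Price P = Σ PV = 1,848.1890.
Macaulay duration = Σ(t·PV) / P = 7,320.9415 / 1,848.1890 = 3.96114 half-year periods.
In years: 3.96114 / 2 = 1.98057 years.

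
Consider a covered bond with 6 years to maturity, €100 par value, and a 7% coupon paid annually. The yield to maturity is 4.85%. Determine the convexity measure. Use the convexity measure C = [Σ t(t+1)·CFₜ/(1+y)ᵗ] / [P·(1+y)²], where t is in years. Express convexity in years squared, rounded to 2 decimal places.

With y = 0.0485:
  t   CF        PV=CF/(1+0.0485)^t    t·PV        t(t+1)·PV
  1         7.00         6.6762         6.6762          13.3524
  2         7.00         6.3674        12.7348          38.2043
  3         7.00         6.0729        18.2186          72.8742
  4         7.00         5.7919        23.1678         115.8389
  5         7.00         5.5240        27.6201         165.7208
  6       107.00        80.5329       483.1972       3,382.3805
  Σ                    110.9653       571.6147       3,788.3711
P = 110.9653.
Convexity = Σ t(t+1)·PV / [P·(1+y)²] = 3,788.3711 / (110.9653 × 1.099352) = 31.05479.

31.05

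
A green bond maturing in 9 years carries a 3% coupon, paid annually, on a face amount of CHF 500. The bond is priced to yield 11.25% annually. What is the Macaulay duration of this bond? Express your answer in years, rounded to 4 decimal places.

7.5880 years

Periodic yield y = 0.1125. Discount each cash flow and weight by its year:
  t   CF        PV=CF/(1+0.1125)^t    t·PV
  1        15.00        13.4831        13.4831
  2        15.00        12.1197        24.2394
  3        15.00        10.8941        32.6823
  4        15.00         9.7924        39.1698
  5        15.00         8.8022        44.0110
  6        15.00         7.9121        47.4725
  7        15.00         7.1120        49.7839
  8        15.00         6.3928        51.1424
  9       515.00       197.2909     1,775.6181
  Σ                    273.7993     2,077.6025
Price P = Σ PV = 273.7993.
Macaulay duration = Σ(t·PV) / P = 2,077.6025 / 273.7993 = 7.58805 years.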